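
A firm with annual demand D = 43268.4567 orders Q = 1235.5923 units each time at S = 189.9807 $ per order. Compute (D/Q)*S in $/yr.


Number of orders = D/Q = 35.0184
Cost = 35.0184 * 189.9807 = 6652.8188

6652.8188 $/yr


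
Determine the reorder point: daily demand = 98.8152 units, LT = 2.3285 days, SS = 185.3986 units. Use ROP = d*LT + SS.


d*LT = 98.8152 * 2.3285 = 230.0912
ROP = 230.0912 + 185.3986 = 415.4898

415.4898 units


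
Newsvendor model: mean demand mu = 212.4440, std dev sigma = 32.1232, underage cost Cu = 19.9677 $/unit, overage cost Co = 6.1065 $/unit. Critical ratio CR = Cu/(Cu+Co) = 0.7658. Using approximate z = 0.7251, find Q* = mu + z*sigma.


CR = Cu/(Cu+Co) = 19.9677/(19.9677+6.1065) = 0.7658
z = 0.7251
Q* = 212.4440 + 0.7251 * 32.1232 = 235.7365

235.7365 units


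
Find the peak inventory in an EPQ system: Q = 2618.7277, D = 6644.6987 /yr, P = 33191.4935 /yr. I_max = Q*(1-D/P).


D/P = 0.2002
1 - D/P = 0.7998
I_max = 2618.7277 * 0.7998 = 2094.4772

2094.4772 units


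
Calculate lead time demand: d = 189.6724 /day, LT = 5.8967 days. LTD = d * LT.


LTD = 189.6724 * 5.8967 = 1118.4412

1118.4412 units


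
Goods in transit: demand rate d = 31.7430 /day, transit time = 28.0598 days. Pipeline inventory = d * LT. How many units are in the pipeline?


Pipeline = 31.7430 * 28.0598 = 890.7022

890.7022 units


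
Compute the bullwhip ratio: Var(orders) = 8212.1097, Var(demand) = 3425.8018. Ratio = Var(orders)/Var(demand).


BW = 8212.1097 / 3425.8018 = 2.3971

2.3971


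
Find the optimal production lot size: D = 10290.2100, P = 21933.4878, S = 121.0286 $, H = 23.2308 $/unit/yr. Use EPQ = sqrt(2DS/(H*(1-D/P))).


1 - D/P = 1 - 0.4692 = 0.5308
H*(1-D/P) = 12.3319
2DS = 2490819.4200
EPQ = sqrt(201980.9986) = 449.4230

449.4230 units


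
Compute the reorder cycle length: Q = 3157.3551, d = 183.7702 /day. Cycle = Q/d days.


Cycle = 3157.3551 / 183.7702 = 17.1810

17.1810 days


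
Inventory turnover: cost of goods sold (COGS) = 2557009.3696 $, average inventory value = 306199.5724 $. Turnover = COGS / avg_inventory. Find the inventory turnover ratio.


Turnover = 2557009.3696 / 306199.5724 = 8.3508

8.3508


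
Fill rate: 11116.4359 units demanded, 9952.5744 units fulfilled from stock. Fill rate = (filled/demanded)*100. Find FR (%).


FR = 9952.5744 / 11116.4359 * 100 = 89.5303

89.5303%


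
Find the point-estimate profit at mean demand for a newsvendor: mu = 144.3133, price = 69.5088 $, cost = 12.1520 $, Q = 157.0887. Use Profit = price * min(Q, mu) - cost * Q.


Sales at mu = min(157.0887, 144.3133) = 144.3133
Revenue = 69.5088 * 144.3133 = 10031.0443
Total cost = 12.1520 * 157.0887 = 1908.9419
Profit = 10031.0443 - 1908.9419 = 8122.1024

8122.1024 $


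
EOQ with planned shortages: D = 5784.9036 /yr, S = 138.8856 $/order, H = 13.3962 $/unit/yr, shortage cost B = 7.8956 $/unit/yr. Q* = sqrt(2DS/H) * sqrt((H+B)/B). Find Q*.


sqrt(2DS/H) = 346.3386
sqrt((H+B)/B) = 1.6422
Q* = 346.3386 * 1.6422 = 568.7409

568.7409 units


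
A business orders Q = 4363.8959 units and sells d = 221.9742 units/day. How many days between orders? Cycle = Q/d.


Cycle = 4363.8959 / 221.9742 = 19.6595

19.6595 days


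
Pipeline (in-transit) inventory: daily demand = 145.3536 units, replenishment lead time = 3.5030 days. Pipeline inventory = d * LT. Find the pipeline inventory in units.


Pipeline = 145.3536 * 3.5030 = 509.1737

509.1737 units


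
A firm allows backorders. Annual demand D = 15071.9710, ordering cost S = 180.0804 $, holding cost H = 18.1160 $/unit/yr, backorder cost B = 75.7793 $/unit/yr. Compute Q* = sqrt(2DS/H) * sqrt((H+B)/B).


sqrt(2DS/H) = 547.3966
sqrt((H+B)/B) = 1.1131
Q* = 547.3966 * 1.1131 = 609.3246

609.3246 units


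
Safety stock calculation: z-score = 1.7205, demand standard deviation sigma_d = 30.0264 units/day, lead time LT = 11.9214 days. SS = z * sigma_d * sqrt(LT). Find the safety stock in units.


sqrt(LT) = sqrt(11.9214) = 3.4527
SS = 1.7205 * 30.0264 * 3.4527 = 178.3699

178.3699 units


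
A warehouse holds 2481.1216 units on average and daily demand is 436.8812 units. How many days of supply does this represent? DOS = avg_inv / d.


DOS = 2481.1216 / 436.8812 = 5.6792

5.6792 days


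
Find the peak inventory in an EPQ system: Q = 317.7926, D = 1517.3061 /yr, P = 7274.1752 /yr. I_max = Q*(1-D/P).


D/P = 0.2086
1 - D/P = 0.7914
I_max = 317.7926 * 0.7914 = 251.5049

251.5049 units


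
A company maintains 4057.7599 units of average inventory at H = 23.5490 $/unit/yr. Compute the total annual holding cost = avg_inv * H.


Cost = 4057.7599 * 23.5490 = 95556.1879

95556.1879 $/yr


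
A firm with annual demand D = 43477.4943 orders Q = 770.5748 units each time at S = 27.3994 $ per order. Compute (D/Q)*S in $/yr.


Number of orders = D/Q = 56.4222
Cost = 56.4222 * 27.3994 = 1545.9333

1545.9333 $/yr


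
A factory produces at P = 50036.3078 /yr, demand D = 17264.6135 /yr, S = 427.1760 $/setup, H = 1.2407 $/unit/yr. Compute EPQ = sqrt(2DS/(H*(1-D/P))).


1 - D/P = 1 - 0.3450 = 0.6550
H*(1-D/P) = 0.8126
2DS = 14750057.0730
EPQ = sqrt(18151531.7197) = 4260.4614

4260.4614 units


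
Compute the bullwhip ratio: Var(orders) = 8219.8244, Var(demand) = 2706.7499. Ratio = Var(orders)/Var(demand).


BW = 8219.8244 / 2706.7499 = 3.0368

3.0368


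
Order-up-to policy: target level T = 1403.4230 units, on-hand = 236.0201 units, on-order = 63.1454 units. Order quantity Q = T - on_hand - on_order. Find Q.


Inventory position = OH + OO = 236.0201 + 63.1454 = 299.1655
Q = 1403.4230 - 299.1655 = 1104.2575

1104.2575 units


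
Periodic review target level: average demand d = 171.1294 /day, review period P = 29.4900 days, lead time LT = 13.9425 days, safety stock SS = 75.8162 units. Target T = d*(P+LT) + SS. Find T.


P + LT = 43.4325
d*(P+LT) = 171.1294 * 43.4325 = 7432.5777
T = 7432.5777 + 75.8162 = 7508.3939

7508.3939 units


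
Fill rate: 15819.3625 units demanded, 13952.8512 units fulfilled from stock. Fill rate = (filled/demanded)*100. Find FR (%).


FR = 13952.8512 / 15819.3625 * 100 = 88.2011

88.2011%


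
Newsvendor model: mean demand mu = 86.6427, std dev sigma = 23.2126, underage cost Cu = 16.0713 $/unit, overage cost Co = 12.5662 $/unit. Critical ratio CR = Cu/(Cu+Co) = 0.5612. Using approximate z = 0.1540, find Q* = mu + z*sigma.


CR = Cu/(Cu+Co) = 16.0713/(16.0713+12.5662) = 0.5612
z = 0.1540
Q* = 86.6427 + 0.1540 * 23.2126 = 90.2174

90.2174 units


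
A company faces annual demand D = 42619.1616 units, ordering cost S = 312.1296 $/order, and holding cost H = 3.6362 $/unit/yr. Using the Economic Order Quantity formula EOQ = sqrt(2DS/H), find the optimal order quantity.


2*D*S = 2 * 42619.1616 * 312.1296 = 26605403.7251
2*D*S/H = 7316815.2811
EOQ = sqrt(7316815.2811) = 2704.9612

2704.9612 units


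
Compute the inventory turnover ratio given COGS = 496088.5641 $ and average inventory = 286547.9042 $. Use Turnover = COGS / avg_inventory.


Turnover = 496088.5641 / 286547.9042 = 1.7313

1.7313


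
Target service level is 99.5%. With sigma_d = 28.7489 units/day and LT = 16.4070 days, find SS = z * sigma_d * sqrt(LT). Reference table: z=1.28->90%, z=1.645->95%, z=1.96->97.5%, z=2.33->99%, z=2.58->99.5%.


From the table, SL = 99.5% corresponds to z = 2.58
sqrt(LT) = sqrt(16.4070) = 4.0506
SS = 2.58 * 28.7489 * 4.0506 = 300.4385

300.4385 units


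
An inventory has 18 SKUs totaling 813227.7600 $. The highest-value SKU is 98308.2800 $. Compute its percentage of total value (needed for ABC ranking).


Top item = 98308.2800
Total = 813227.7600
Percentage = 98308.2800 / 813227.7600 * 100 = 12.0887

12.0887%


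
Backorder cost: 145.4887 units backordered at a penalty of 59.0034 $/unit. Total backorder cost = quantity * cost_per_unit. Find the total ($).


Total = 145.4887 * 59.0034 = 8584.3280

8584.3280 $


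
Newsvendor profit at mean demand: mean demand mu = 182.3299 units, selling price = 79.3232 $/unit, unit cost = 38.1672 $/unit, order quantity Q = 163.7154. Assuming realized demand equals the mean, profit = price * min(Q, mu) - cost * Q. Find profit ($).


Sales at mu = min(163.7154, 182.3299) = 163.7154
Revenue = 79.3232 * 163.7154 = 12986.4294
Total cost = 38.1672 * 163.7154 = 6248.5584
Profit = 12986.4294 - 6248.5584 = 6737.8710

6737.8710 $


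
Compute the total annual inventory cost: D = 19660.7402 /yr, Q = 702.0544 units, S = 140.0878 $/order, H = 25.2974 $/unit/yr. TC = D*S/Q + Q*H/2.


Ordering cost = D*S/Q = 3923.1003
Holding cost = Q*H/2 = 8880.0755
TC = 3923.1003 + 8880.0755 = 12803.1758

12803.1758 $/yr


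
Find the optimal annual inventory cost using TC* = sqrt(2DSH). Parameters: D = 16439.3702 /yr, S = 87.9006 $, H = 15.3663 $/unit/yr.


2*D*S*H = 44409544.4734
TC* = sqrt(44409544.4734) = 6664.0487

6664.0487 $/yr


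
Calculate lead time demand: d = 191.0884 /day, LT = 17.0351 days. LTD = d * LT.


LTD = 191.0884 * 17.0351 = 3255.2100

3255.2100 units


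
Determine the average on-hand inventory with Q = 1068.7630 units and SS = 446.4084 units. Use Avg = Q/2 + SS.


Q/2 = 534.3815
Avg = 534.3815 + 446.4084 = 980.7899

980.7899 units


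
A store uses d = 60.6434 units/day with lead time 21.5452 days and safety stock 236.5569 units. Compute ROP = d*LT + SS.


d*LT = 60.6434 * 21.5452 = 1306.5742
ROP = 1306.5742 + 236.5569 = 1543.1311

1543.1311 units


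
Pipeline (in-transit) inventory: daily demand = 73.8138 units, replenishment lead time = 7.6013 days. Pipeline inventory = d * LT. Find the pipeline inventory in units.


Pipeline = 73.8138 * 7.6013 = 561.0808

561.0808 units


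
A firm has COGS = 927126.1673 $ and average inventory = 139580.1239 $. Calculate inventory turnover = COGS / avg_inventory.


Turnover = 927126.1673 / 139580.1239 = 6.6423

6.6423


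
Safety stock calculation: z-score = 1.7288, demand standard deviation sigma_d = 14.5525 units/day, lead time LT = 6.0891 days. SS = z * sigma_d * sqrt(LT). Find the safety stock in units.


sqrt(LT) = sqrt(6.0891) = 2.4676
SS = 1.7288 * 14.5525 * 2.4676 = 62.0810

62.0810 units


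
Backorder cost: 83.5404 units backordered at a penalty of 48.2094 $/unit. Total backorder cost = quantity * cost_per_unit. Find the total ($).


Total = 83.5404 * 48.2094 = 4027.4326

4027.4326 $


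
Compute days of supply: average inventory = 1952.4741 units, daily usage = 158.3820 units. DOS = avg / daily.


DOS = 1952.4741 / 158.3820 = 12.3276

12.3276 days


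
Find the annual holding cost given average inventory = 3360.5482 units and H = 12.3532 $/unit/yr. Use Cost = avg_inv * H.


Cost = 3360.5482 * 12.3532 = 41513.5240

41513.5240 $/yr


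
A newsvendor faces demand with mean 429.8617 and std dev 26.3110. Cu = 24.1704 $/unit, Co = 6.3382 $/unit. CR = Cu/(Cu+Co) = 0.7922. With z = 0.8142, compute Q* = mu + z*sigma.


CR = Cu/(Cu+Co) = 24.1704/(24.1704+6.3382) = 0.7922
z = 0.8142
Q* = 429.8617 + 0.8142 * 26.3110 = 451.2841

451.2841 units


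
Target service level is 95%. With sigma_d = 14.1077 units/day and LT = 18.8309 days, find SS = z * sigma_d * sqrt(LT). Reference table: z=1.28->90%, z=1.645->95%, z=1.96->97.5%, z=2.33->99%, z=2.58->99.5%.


From the table, SL = 95% corresponds to z = 1.645
sqrt(LT) = sqrt(18.8309) = 4.3395
SS = 1.645 * 14.1077 * 4.3395 = 100.7065

100.7065 units


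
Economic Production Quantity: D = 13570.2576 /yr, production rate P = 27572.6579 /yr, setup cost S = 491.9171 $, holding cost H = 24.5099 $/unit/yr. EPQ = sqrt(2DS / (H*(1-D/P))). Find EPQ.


1 - D/P = 1 - 0.4922 = 0.5078
H*(1-D/P) = 12.4470
2DS = 13350883.5297
EPQ = sqrt(1072616.8405) = 1035.6722

1035.6722 units


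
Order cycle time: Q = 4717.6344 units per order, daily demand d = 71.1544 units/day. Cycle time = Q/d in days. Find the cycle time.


Cycle = 4717.6344 / 71.1544 = 66.3014

66.3014 days


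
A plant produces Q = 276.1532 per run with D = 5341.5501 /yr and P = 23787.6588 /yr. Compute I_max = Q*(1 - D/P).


D/P = 0.2246
1 - D/P = 0.7754
I_max = 276.1532 * 0.7754 = 214.1426

214.1426 units


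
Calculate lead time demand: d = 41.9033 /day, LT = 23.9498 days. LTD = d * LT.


LTD = 41.9033 * 23.9498 = 1003.5757

1003.5757 units


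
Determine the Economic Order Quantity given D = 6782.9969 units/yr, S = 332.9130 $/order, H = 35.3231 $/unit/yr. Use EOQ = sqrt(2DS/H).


2*D*S = 2 * 6782.9969 * 332.9130 = 4516295.6939
2*D*S/H = 127856.7197
EOQ = sqrt(127856.7197) = 357.5706

357.5706 units


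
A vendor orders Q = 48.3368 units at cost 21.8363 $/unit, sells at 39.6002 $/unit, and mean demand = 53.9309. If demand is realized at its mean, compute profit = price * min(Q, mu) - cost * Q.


Sales at mu = min(48.3368, 53.9309) = 48.3368
Revenue = 39.6002 * 48.3368 = 1914.1469
Total cost = 21.8363 * 48.3368 = 1055.4969
Profit = 1914.1469 - 1055.4969 = 858.6501

858.6501 $


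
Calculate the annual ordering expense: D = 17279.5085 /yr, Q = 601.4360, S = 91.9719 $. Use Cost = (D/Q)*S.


Number of orders = D/Q = 28.7304
Cost = 28.7304 * 91.9719 = 2642.3913

2642.3913 $/yr


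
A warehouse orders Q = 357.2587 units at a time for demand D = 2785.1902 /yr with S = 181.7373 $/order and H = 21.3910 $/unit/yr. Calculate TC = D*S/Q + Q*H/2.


Ordering cost = D*S/Q = 1416.8247
Holding cost = Q*H/2 = 3821.0604
TC = 1416.8247 + 3821.0604 = 5237.8851

5237.8851 $/yr


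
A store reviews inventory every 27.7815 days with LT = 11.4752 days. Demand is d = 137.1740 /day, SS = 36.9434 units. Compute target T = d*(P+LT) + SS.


P + LT = 39.2567
d*(P+LT) = 137.1740 * 39.2567 = 5384.9986
T = 5384.9986 + 36.9434 = 5421.9420

5421.9420 units


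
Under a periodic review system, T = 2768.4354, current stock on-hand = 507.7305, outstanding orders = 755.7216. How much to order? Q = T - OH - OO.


Inventory position = OH + OO = 507.7305 + 755.7216 = 1263.4521
Q = 2768.4354 - 1263.4521 = 1504.9833

1504.9833 units


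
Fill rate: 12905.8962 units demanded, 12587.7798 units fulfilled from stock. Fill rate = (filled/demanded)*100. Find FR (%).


FR = 12587.7798 / 12905.8962 * 100 = 97.5351

97.5351%


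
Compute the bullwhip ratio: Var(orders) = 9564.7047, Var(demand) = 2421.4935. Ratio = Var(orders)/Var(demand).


BW = 9564.7047 / 2421.4935 = 3.9499

3.9499


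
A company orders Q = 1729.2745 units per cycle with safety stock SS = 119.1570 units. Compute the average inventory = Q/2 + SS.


Q/2 = 864.6372
Avg = 864.6372 + 119.1570 = 983.7943

983.7943 units


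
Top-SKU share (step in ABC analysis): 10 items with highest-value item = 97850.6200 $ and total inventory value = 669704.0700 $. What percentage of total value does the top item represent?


Top item = 97850.6200
Total = 669704.0700
Percentage = 97850.6200 / 669704.0700 * 100 = 14.6110

14.6110%


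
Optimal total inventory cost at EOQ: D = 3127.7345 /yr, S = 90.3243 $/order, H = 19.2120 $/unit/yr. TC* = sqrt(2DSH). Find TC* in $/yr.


2*D*S*H = 10855180.7354
TC* = sqrt(10855180.7354) = 3294.7201

3294.7201 $/yr


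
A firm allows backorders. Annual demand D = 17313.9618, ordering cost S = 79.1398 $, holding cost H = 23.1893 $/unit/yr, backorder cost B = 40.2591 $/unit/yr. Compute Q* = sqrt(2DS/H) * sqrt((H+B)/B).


sqrt(2DS/H) = 343.7691
sqrt((H+B)/B) = 1.2554
Q* = 343.7691 * 1.2554 = 431.5640

431.5640 units


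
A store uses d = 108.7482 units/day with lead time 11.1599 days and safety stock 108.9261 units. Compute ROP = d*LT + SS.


d*LT = 108.7482 * 11.1599 = 1213.6190
ROP = 1213.6190 + 108.9261 = 1322.5451

1322.5451 units


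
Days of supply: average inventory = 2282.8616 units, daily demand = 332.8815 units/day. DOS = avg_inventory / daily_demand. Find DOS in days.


DOS = 2282.8616 / 332.8815 = 6.8579

6.8579 days


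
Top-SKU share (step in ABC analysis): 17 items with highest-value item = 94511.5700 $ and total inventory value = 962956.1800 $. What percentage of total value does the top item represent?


Top item = 94511.5700
Total = 962956.1800
Percentage = 94511.5700 / 962956.1800 * 100 = 9.8147

9.8147%


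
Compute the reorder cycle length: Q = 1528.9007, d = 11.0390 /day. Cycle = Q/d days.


Cycle = 1528.9007 / 11.0390 = 138.4999

138.4999 days


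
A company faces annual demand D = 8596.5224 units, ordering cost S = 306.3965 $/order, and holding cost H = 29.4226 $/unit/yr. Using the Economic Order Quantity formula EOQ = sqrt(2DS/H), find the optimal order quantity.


2*D*S = 2 * 8596.5224 * 306.3965 = 5267888.7511
2*D*S/H = 179042.2584
EOQ = sqrt(179042.2584) = 423.1339

423.1339 units


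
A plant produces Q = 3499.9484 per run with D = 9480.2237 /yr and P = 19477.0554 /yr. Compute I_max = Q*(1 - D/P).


D/P = 0.4867
1 - D/P = 0.5133
I_max = 3499.9484 * 0.5133 = 1796.3904

1796.3904 units


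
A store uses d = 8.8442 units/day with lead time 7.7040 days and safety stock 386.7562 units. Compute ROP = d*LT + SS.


d*LT = 8.8442 * 7.7040 = 68.1357
ROP = 68.1357 + 386.7562 = 454.8919

454.8919 units


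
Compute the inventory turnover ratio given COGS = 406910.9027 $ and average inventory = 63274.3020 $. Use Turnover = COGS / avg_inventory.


Turnover = 406910.9027 / 63274.3020 = 6.4309

6.4309


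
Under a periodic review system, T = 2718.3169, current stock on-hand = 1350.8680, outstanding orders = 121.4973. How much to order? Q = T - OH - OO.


Inventory position = OH + OO = 1350.8680 + 121.4973 = 1472.3653
Q = 2718.3169 - 1472.3653 = 1245.9516

1245.9516 units


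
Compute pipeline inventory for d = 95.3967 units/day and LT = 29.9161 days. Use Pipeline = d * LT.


Pipeline = 95.3967 * 29.9161 = 2853.8972

2853.8972 units


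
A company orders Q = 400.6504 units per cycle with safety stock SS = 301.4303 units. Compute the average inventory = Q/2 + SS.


Q/2 = 200.3252
Avg = 200.3252 + 301.4303 = 501.7555

501.7555 units


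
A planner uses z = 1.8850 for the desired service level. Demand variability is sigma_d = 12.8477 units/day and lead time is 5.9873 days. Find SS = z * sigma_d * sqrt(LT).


sqrt(LT) = sqrt(5.9873) = 2.4469
SS = 1.8850 * 12.8477 * 2.4469 = 59.2587

59.2587 units


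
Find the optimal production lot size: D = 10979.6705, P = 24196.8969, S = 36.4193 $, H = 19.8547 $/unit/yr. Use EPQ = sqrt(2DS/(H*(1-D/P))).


1 - D/P = 1 - 0.4538 = 0.5462
H*(1-D/P) = 10.8454
2DS = 799743.8277
EPQ = sqrt(73740.6417) = 271.5523

271.5523 units


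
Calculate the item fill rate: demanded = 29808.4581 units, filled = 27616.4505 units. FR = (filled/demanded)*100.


FR = 27616.4505 / 29808.4581 * 100 = 92.6464

92.6464%


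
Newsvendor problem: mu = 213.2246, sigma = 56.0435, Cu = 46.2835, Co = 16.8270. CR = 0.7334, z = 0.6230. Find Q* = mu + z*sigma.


CR = Cu/(Cu+Co) = 46.2835/(46.2835+16.8270) = 0.7334
z = 0.6230
Q* = 213.2246 + 0.6230 * 56.0435 = 248.1397

248.1397 units


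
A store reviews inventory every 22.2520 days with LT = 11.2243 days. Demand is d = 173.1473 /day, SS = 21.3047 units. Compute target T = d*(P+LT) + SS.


P + LT = 33.4763
d*(P+LT) = 173.1473 * 33.4763 = 5796.3310
T = 5796.3310 + 21.3047 = 5817.6357

5817.6357 units


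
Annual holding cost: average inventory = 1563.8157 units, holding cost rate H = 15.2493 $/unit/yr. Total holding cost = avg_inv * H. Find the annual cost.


Cost = 1563.8157 * 15.2493 = 23847.0948

23847.0948 $/yr


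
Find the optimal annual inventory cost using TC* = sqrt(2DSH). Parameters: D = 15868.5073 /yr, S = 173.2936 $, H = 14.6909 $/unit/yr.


2*D*S*H = 80797327.8695
TC* = sqrt(80797327.8695) = 8988.7334

8988.7334 $/yr


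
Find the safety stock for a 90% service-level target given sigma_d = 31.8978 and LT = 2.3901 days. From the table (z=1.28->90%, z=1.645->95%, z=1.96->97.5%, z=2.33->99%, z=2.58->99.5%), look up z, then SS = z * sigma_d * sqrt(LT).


From the table, SL = 90% corresponds to z = 1.28
sqrt(LT) = sqrt(2.3901) = 1.5460
SS = 1.28 * 31.8978 * 1.5460 = 63.1217

63.1217 units


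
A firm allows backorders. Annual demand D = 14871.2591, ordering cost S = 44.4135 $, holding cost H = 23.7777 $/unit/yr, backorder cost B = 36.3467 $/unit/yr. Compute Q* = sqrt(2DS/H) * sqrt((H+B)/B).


sqrt(2DS/H) = 235.7010
sqrt((H+B)/B) = 1.2862
Q* = 235.7010 * 1.2862 = 303.1477

303.1477 units


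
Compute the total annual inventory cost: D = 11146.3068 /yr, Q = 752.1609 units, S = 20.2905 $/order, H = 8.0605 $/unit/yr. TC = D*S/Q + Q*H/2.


Ordering cost = D*S/Q = 300.6858
Holding cost = Q*H/2 = 3031.3965
TC = 300.6858 + 3031.3965 = 3332.0823

3332.0823 $/yr


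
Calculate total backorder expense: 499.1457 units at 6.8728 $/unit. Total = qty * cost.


Total = 499.1457 * 6.8728 = 3430.5286

3430.5286 $


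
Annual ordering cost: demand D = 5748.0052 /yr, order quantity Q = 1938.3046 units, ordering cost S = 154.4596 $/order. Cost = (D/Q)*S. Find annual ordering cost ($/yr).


Number of orders = D/Q = 2.9655
Cost = 2.9655 * 154.4596 = 458.0470

458.0470 $/yr


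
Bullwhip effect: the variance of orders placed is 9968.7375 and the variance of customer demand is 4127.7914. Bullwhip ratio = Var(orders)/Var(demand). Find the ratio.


BW = 9968.7375 / 4127.7914 = 2.4150

2.4150


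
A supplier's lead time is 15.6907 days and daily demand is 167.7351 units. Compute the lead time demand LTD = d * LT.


LTD = 167.7351 * 15.6907 = 2631.8811

2631.8811 units


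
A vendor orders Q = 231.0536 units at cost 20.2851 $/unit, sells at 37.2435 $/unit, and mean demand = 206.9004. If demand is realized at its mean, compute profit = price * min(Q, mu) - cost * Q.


Sales at mu = min(231.0536, 206.9004) = 206.9004
Revenue = 37.2435 * 206.9004 = 7705.6950
Total cost = 20.2851 * 231.0536 = 4686.9454
Profit = 7705.6950 - 4686.9454 = 3018.7497

3018.7497 $


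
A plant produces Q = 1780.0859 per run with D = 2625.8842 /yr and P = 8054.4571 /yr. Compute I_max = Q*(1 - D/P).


D/P = 0.3260
1 - D/P = 0.6740
I_max = 1780.0859 * 0.6740 = 1199.7489

1199.7489 units


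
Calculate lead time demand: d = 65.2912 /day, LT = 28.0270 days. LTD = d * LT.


LTD = 65.2912 * 28.0270 = 1829.9165

1829.9165 units


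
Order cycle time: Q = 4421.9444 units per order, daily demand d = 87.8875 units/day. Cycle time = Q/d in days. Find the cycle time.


Cycle = 4421.9444 / 87.8875 = 50.3137

50.3137 days


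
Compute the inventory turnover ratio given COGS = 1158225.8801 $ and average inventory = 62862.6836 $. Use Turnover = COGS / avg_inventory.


Turnover = 1158225.8801 / 62862.6836 = 18.4247

18.4247


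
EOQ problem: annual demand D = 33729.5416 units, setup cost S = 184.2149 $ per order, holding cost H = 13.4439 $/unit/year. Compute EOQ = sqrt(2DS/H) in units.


2*D*S = 2 * 33729.5416 * 184.2149 = 12426968.2658
2*D*S/H = 924357.3863
EOQ = sqrt(924357.3863) = 961.4351

961.4351 units


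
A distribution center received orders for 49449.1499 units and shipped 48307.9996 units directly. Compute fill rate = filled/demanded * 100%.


FR = 48307.9996 / 49449.1499 * 100 = 97.6923

97.6923%


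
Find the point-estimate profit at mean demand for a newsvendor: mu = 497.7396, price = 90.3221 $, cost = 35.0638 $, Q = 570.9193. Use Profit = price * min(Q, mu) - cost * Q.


Sales at mu = min(570.9193, 497.7396) = 497.7396
Revenue = 90.3221 * 497.7396 = 44956.8859
Total cost = 35.0638 * 570.9193 = 20018.6002
Profit = 44956.8859 - 20018.6002 = 24938.2858

24938.2858 $


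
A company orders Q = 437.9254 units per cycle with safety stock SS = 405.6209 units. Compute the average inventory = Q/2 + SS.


Q/2 = 218.9627
Avg = 218.9627 + 405.6209 = 624.5836

624.5836 units


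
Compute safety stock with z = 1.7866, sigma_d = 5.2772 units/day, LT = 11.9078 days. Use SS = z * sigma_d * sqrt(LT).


sqrt(LT) = sqrt(11.9078) = 3.4508
SS = 1.7866 * 5.2772 * 3.4508 = 32.5347

32.5347 units


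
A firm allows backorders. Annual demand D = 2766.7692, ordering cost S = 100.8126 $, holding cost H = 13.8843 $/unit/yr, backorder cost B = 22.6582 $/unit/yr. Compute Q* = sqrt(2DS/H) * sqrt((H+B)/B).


sqrt(2DS/H) = 200.4458
sqrt((H+B)/B) = 1.2699
Q* = 200.4458 * 1.2699 = 254.5560

254.5560 units


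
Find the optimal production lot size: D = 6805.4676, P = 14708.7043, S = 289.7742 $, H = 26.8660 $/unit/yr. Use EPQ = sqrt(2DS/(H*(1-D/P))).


1 - D/P = 1 - 0.4627 = 0.5373
H*(1-D/P) = 14.4356
2DS = 3944097.8588
EPQ = sqrt(273221.0144) = 522.7055

522.7055 units


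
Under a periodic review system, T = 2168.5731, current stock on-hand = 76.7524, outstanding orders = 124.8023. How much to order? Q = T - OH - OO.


Inventory position = OH + OO = 76.7524 + 124.8023 = 201.5547
Q = 2168.5731 - 201.5547 = 1967.0184

1967.0184 units


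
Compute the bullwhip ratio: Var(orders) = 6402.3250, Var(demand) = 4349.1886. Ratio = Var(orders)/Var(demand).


BW = 6402.3250 / 4349.1886 = 1.4721

1.4721


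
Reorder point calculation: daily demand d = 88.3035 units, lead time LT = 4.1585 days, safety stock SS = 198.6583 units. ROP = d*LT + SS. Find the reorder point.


d*LT = 88.3035 * 4.1585 = 367.2101
ROP = 367.2101 + 198.6583 = 565.8684

565.8684 units


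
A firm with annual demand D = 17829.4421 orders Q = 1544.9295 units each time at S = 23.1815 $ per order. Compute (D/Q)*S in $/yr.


Number of orders = D/Q = 11.5406
Cost = 11.5406 * 23.1815 = 267.5288

267.5288 $/yr


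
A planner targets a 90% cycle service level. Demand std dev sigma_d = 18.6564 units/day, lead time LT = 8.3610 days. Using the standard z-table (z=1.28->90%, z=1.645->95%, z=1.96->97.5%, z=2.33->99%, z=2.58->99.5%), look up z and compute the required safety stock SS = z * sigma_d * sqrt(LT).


From the table, SL = 90% corresponds to z = 1.28
sqrt(LT) = sqrt(8.3610) = 2.8915
SS = 1.28 * 18.6564 * 2.8915 = 69.0505

69.0505 units


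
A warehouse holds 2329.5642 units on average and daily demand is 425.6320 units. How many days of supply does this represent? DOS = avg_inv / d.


DOS = 2329.5642 / 425.6320 = 5.4732

5.4732 days


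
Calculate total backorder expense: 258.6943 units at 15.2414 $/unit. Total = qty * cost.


Total = 258.6943 * 15.2414 = 3942.8633

3942.8633 $


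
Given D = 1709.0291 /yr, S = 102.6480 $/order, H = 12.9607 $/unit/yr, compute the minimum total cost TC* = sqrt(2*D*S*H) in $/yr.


2*D*S*H = 4547350.2217
TC* = sqrt(4547350.2217) = 2132.4517

2132.4517 $/yr


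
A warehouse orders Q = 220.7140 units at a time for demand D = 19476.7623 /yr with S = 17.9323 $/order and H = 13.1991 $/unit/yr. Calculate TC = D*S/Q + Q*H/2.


Ordering cost = D*S/Q = 1582.4241
Holding cost = Q*H/2 = 1456.6131
TC = 1582.4241 + 1456.6131 = 3039.0371

3039.0371 $/yr


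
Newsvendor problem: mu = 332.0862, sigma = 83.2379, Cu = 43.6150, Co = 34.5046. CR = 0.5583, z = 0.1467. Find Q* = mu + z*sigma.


CR = Cu/(Cu+Co) = 43.6150/(43.6150+34.5046) = 0.5583
z = 0.1467
Q* = 332.0862 + 0.1467 * 83.2379 = 344.2972

344.2972 units


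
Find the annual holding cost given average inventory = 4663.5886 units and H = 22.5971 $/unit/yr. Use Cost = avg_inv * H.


Cost = 4663.5886 * 22.5971 = 105383.5780

105383.5780 $/yr


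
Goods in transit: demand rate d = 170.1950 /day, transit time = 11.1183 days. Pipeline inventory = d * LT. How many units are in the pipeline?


Pipeline = 170.1950 * 11.1183 = 1892.2791

1892.2791 units


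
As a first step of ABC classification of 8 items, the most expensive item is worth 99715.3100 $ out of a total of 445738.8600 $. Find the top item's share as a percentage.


Top item = 99715.3100
Total = 445738.8600
Percentage = 99715.3100 / 445738.8600 * 100 = 22.3708

22.3708%


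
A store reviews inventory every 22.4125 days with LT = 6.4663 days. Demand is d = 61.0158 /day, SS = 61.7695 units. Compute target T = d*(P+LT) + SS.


P + LT = 28.8788
d*(P+LT) = 61.0158 * 28.8788 = 1762.0631
T = 1762.0631 + 61.7695 = 1823.8326

1823.8326 units


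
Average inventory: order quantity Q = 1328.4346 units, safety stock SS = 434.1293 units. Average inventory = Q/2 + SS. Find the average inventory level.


Q/2 = 664.2173
Avg = 664.2173 + 434.1293 = 1098.3466

1098.3466 units


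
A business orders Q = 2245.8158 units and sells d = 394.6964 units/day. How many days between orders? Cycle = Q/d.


Cycle = 2245.8158 / 394.6964 = 5.6900

5.6900 days


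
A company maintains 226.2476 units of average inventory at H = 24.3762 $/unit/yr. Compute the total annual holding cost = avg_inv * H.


Cost = 226.2476 * 24.3762 = 5515.0567

5515.0567 $/yr


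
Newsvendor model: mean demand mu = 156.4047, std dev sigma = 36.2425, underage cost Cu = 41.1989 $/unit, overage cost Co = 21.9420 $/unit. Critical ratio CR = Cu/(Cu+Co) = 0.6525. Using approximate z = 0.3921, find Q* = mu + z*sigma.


CR = Cu/(Cu+Co) = 41.1989/(41.1989+21.9420) = 0.6525
z = 0.3921
Q* = 156.4047 + 0.3921 * 36.2425 = 170.6154

170.6154 units


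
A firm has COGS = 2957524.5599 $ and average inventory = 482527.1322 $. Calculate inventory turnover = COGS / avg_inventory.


Turnover = 2957524.5599 / 482527.1322 = 6.1292

6.1292


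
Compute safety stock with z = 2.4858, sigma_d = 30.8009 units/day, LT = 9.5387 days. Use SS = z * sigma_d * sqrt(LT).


sqrt(LT) = sqrt(9.5387) = 3.0885
SS = 2.4858 * 30.8009 * 3.0885 = 236.4690

236.4690 units


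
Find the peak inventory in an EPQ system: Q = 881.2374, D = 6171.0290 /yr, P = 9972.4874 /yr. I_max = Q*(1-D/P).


D/P = 0.6188
1 - D/P = 0.3812
I_max = 881.2374 * 0.3812 = 335.9229

335.9229 units


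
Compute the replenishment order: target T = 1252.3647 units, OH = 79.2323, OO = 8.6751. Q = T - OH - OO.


Inventory position = OH + OO = 79.2323 + 8.6751 = 87.9074
Q = 1252.3647 - 87.9074 = 1164.4573

1164.4573 units


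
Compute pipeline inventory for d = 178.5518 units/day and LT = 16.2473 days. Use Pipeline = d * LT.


Pipeline = 178.5518 * 16.2473 = 2900.9847

2900.9847 units


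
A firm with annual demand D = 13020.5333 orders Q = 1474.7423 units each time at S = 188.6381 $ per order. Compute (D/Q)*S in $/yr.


Number of orders = D/Q = 8.8290
Cost = 8.8290 * 188.6381 = 1665.4901

1665.4901 $/yr


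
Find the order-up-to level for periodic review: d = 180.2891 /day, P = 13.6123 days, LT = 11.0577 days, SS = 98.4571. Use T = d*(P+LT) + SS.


P + LT = 24.6700
d*(P+LT) = 180.2891 * 24.6700 = 4447.7321
T = 4447.7321 + 98.4571 = 4546.1892

4546.1892 units


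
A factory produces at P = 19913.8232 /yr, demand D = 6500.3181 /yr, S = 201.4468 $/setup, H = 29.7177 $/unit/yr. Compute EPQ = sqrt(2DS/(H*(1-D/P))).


1 - D/P = 1 - 0.3264 = 0.6736
H*(1-D/P) = 20.0172
2DS = 2618936.5605
EPQ = sqrt(130834.4619) = 361.7105

361.7105 units


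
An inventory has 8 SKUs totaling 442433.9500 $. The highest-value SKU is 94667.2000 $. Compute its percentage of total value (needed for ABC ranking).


Top item = 94667.2000
Total = 442433.9500
Percentage = 94667.2000 / 442433.9500 * 100 = 21.3969

21.3969%


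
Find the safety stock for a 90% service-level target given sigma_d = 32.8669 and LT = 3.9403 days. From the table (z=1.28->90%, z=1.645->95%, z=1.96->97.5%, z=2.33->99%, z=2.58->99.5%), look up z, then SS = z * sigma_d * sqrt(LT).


From the table, SL = 90% corresponds to z = 1.28
sqrt(LT) = sqrt(3.9403) = 1.9850
SS = 1.28 * 32.8669 * 1.9850 = 83.5090

83.5090 units


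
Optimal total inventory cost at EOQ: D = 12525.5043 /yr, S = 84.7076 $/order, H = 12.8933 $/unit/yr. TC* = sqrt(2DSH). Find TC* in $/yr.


2*D*S*H = 27359722.0550
TC* = sqrt(27359722.0550) = 5230.6522

5230.6522 $/yr


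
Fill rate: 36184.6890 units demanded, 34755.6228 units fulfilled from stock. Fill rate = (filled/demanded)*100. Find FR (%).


FR = 34755.6228 / 36184.6890 * 100 = 96.0506

96.0506%


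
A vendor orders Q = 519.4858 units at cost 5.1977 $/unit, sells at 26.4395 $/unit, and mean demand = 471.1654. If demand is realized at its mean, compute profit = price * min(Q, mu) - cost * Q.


Sales at mu = min(519.4858, 471.1654) = 471.1654
Revenue = 26.4395 * 471.1654 = 12457.3776
Total cost = 5.1977 * 519.4858 = 2700.1313
Profit = 12457.3776 - 2700.1313 = 9757.2463

9757.2463 $


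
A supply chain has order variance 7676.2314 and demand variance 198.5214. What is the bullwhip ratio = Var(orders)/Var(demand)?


BW = 7676.2314 / 198.5214 = 38.6670

38.6670


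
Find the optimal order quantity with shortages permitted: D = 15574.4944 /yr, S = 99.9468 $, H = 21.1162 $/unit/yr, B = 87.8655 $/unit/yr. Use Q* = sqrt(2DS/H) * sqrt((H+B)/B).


sqrt(2DS/H) = 383.9711
sqrt((H+B)/B) = 1.1137
Q* = 383.9711 * 1.1137 = 427.6280

427.6280 units


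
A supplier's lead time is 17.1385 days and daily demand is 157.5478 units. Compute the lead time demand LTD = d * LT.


LTD = 157.5478 * 17.1385 = 2700.1330

2700.1330 units


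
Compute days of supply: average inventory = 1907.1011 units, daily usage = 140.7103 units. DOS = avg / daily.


DOS = 1907.1011 / 140.7103 = 13.5534

13.5534 days


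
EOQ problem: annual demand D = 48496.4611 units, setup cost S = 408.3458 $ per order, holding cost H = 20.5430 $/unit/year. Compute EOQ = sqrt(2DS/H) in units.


2*D*S = 2 * 48496.4611 * 408.3458 = 39606652.4101
2*D*S/H = 1927987.7530
EOQ = sqrt(1927987.7530) = 1388.5200

1388.5200 units


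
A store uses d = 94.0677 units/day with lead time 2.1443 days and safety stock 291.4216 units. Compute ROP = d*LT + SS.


d*LT = 94.0677 * 2.1443 = 201.7094
ROP = 201.7094 + 291.4216 = 493.1310

493.1310 units


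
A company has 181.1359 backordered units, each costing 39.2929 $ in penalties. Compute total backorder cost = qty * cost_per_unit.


Total = 181.1359 * 39.2929 = 7117.3548

7117.3548 $


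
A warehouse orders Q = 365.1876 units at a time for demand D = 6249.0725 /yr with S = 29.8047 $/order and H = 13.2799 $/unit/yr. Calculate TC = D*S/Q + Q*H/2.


Ordering cost = D*S/Q = 510.0166
Holding cost = Q*H/2 = 2424.8274
TC = 510.0166 + 2424.8274 = 2934.8440

2934.8440 $/yr


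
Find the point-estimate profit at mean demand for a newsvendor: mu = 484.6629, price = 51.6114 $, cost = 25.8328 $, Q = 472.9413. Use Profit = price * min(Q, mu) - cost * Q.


Sales at mu = min(472.9413, 484.6629) = 472.9413
Revenue = 51.6114 * 472.9413 = 24409.1626
Total cost = 25.8328 * 472.9413 = 12217.3980
Profit = 24409.1626 - 12217.3980 = 12191.7646

12191.7646 $


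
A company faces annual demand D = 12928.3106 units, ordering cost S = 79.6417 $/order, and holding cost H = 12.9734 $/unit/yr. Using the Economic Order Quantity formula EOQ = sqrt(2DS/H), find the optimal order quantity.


2*D*S = 2 * 12928.3106 * 79.6417 = 2059265.2686
2*D*S/H = 158729.8063
EOQ = sqrt(158729.8063) = 398.4091

398.4091 units


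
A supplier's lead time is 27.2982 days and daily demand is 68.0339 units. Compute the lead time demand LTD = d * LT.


LTD = 68.0339 * 27.2982 = 1857.2030

1857.2030 units


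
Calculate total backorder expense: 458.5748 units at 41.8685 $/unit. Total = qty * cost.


Total = 458.5748 * 41.8685 = 19199.8390

19199.8390 $


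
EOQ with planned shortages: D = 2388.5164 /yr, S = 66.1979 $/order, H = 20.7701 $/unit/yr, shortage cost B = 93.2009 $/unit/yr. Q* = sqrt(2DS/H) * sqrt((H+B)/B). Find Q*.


sqrt(2DS/H) = 123.3906
sqrt((H+B)/B) = 1.1058
Q* = 123.3906 * 1.1058 = 136.4486

136.4486 units


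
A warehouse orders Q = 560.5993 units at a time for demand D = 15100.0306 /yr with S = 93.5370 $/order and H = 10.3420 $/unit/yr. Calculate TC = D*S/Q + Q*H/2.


Ordering cost = D*S/Q = 2519.4672
Holding cost = Q*H/2 = 2898.8590
TC = 2519.4672 + 2898.8590 = 5418.3262

5418.3262 $/yr


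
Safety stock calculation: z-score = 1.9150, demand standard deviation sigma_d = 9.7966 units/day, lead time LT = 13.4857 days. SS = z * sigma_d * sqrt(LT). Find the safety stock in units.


sqrt(LT) = sqrt(13.4857) = 3.6723
SS = 1.9150 * 9.7966 * 3.6723 = 68.8939

68.8939 units


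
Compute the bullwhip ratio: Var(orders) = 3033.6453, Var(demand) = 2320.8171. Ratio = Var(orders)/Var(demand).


BW = 3033.6453 / 2320.8171 = 1.3071

1.3071


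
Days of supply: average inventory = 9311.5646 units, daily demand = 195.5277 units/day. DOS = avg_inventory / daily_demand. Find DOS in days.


DOS = 9311.5646 / 195.5277 = 47.6227

47.6227 days


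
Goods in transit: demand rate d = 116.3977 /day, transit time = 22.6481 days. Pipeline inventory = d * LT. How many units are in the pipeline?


Pipeline = 116.3977 * 22.6481 = 2636.1867

2636.1867 units


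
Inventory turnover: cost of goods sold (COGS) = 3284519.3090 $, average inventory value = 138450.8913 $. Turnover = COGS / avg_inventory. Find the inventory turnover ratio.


Turnover = 3284519.3090 / 138450.8913 = 23.7234

23.7234


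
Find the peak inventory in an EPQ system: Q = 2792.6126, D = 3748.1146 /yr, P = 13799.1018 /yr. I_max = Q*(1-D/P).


D/P = 0.2716
1 - D/P = 0.7284
I_max = 2792.6126 * 0.7284 = 2034.0826

2034.0826 units


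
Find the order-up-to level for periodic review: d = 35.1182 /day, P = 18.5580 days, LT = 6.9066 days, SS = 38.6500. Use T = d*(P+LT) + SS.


P + LT = 25.4646
d*(P+LT) = 35.1182 * 25.4646 = 894.2709
T = 894.2709 + 38.6500 = 932.9209

932.9209 units


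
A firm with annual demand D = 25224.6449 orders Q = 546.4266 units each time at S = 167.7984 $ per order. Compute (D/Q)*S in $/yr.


Number of orders = D/Q = 46.1629
Cost = 46.1629 * 167.7984 = 7746.0633

7746.0633 $/yr


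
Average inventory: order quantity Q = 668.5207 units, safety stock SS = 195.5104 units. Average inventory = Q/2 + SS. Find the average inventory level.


Q/2 = 334.2604
Avg = 334.2604 + 195.5104 = 529.7708

529.7708 units


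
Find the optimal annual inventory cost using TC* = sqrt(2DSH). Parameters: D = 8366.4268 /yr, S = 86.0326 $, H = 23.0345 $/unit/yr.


2*D*S*H = 33159795.9105
TC* = sqrt(33159795.9105) = 5758.4543

5758.4543 $/yr


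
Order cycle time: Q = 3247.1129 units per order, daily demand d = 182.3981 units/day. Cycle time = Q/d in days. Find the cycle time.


Cycle = 3247.1129 / 182.3981 = 17.8023

17.8023 days


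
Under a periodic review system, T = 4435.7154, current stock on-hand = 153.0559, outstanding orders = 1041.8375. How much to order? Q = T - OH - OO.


Inventory position = OH + OO = 153.0559 + 1041.8375 = 1194.8934
Q = 4435.7154 - 1194.8934 = 3240.8220

3240.8220 units


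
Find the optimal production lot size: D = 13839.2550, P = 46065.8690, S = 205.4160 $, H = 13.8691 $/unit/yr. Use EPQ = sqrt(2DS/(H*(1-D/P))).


1 - D/P = 1 - 0.3004 = 0.6996
H*(1-D/P) = 9.7025
2DS = 5685608.8102
EPQ = sqrt(585994.1586) = 765.5026

765.5026 units


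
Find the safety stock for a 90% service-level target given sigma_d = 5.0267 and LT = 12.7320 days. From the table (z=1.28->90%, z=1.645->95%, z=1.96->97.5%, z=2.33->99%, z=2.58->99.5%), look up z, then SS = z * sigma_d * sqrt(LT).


From the table, SL = 90% corresponds to z = 1.28
sqrt(LT) = sqrt(12.7320) = 3.5682
SS = 1.28 * 5.0267 * 3.5682 = 22.9584

22.9584 units


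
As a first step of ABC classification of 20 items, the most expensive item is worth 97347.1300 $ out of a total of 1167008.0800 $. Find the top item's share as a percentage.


Top item = 97347.1300
Total = 1167008.0800
Percentage = 97347.1300 / 1167008.0800 * 100 = 8.3416

8.3416%


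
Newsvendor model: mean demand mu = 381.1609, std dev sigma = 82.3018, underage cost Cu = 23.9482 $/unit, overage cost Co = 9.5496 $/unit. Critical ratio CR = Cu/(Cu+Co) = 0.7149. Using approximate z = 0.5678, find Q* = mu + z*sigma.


CR = Cu/(Cu+Co) = 23.9482/(23.9482+9.5496) = 0.7149
z = 0.5678
Q* = 381.1609 + 0.5678 * 82.3018 = 427.8919

427.8919 units
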